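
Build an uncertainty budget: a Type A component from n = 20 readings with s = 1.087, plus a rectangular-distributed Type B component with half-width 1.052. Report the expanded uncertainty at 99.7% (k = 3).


u_A = s / sqrt(n) = 1.087 / sqrt(20) = 0.24306059
u_B = half_width / sqrt(3) = 1.052 / sqrt(3) = 0.60737248
uc = sqrt(u_A^2 + u_B^2) = sqrt(0.24306059^2 + 0.60737248^2) = 0.65420164
U = k * uc = 3 * 0.65420164
U = 1.9626

1.9626


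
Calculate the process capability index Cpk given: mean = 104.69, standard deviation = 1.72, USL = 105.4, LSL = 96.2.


Cpu = (USL - mean) / (3*sigma) = (105.4 - 104.69) / (3*1.72) = 0.1376
Cpl = (mean - LSL) / (3*sigma) = (104.69 - 96.2) / (3*1.72) = 1.6453
Cpk = min(Cpu, Cpl) = 0.1376

0.1376


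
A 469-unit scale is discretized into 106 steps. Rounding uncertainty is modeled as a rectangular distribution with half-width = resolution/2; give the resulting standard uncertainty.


resolution = range / divisions
resolution = 469 / 106 = 4.4245283
u_res = resolution / (2*sqrt(3))
u_res = 4.4245283 / 3.4641016
u_res = 1.2773

1.2773


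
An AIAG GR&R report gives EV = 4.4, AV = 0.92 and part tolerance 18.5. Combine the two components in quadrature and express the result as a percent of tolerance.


GRR = sqrt(EV^2 + AV^2) = sqrt(4.4^2 + 0.92^2) = 4.4951529
%GRR = GRR / tol * 100 = 4.4951529 / 18.5 * 100
%GRR = 24.2981

24.2981


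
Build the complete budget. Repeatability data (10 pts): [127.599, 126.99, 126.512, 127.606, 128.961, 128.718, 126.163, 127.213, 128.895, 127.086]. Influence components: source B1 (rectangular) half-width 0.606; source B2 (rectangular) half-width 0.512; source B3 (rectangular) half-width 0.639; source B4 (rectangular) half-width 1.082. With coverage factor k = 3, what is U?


mean = (127.599 + 126.99 + 126.512 + 127.606 + 128.961 + 128.718 + 126.163 + 127.213 + 128.895 + 127.086) / 10 = 127.5743
s = sqrt(sum((x - mean)^2)/(n-1)) = 0.98924663
u_A = s / sqrt(n) = 0.98924663 / sqrt(10) = 0.31282725
u_B1 = 0.606 / sqrt(3) = 0.34987426
u_B2 = 0.512 / sqrt(3) = 0.29560334
u_B3 = 0.639 / sqrt(3) = 0.36892682
u_B4 = 1.082 / sqrt(3) = 0.62469299
uc = sqrt(0.31282725^2 + 0.34987426^2 + 0.29560334^2 + 0.36892682^2 + 0.62469299^2) = 0.9132374
U = k * uc = 3 * 0.9132374
U = 2.7397

2.7397


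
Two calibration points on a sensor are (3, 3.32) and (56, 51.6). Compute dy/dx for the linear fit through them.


slope = (y2 - y1) / (x2 - x1)
= (51.6 - 3.32) / (56 - 3)
= 48.2800 / 53
= 0.9109

0.9109


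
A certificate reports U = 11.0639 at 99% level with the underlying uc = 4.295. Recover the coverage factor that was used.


k = U / uc
k = 11.0639 / 4.295
k = 2.576

2.576


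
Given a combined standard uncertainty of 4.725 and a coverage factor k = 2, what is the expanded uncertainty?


U = k * uc
U = 2 * 4.725
U = 9.4500

9.4500


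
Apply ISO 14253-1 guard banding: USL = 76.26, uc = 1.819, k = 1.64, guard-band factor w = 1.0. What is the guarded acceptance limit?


U = k * uc = 1.64 * 1.819 = 2.98316
guard band g = w * U = 1.0 * 2.98316 = 2.98316
AL = USL - g = 76.26 - 2.98316
AL = 73.2768

73.2768


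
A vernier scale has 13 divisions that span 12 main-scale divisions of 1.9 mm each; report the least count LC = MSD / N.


LC = MSD / n_div
= 1.9 / 13
= 0.1462

0.1462


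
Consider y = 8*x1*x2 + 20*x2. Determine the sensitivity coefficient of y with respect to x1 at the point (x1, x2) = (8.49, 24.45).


y = 8*x1*x2 + 20*x2
dy/dx1 = 8*x2
Evaluate at x2 = 24.45: c1 = 8 * 24.45
c1 = 195.6000

195.6000


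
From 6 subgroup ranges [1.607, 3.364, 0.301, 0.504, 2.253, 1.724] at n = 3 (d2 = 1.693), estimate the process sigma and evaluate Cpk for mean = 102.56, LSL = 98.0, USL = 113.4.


R_bar = (1.607 + 3.364 + 0.301 + 0.504 + 2.253 + 1.724) / 6 = 1.6255
sigma = R_bar / d2 = 1.6255 / 1.693 = 0.96012995
Cp = (USL - LSL)/(6*sigma) = (113.4 - 98.0)/(6*0.96012995) = 2.6732
Cpu = (113.4 - 102.56)/(3*0.96012995) = 3.7634
Cpl = (102.56 - 98.0)/(3*0.96012995) = 1.5831
Cpk = min(Cpu, Cpl) = 1.5831

1.5831


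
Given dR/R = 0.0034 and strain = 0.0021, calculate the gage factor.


GF = (dR/R) / epsilon
= 0.0034 / 0.0021
= 1.6190

1.6190


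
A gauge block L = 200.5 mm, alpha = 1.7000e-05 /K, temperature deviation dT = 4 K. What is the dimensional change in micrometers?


dL = L * alpha * dT
= 200.5 * 1.7000e-05 * 4
= 0.0136340 mm
dL_um = 0.0136340 * 1000 = 13.6340 um

13.6340


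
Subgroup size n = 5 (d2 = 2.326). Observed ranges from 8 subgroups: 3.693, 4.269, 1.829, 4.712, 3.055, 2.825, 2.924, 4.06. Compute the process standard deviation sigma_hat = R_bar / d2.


R_bar = (3.693 + 4.269 + 1.829 + 4.712 + 3.055 + 2.825 + 2.924 + 4.06) / 8
R_bar = 27.367 / 8 = 3.420875
sigma_hat = R_bar / d2 = 3.420875 / 2.326 = 1.4707

1.4707


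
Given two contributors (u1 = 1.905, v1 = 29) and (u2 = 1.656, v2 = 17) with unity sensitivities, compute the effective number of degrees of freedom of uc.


uc = sqrt(u1^2 + u2^2) = sqrt(1.905^2 + 1.656^2) = 2.5241555
v_eff = uc^4 / (u1^4/v1 + u2^4/v2)
= 2.5241555^4 / (1.905^4/29 + 1.656^4/17)
= 40.594241 / 0.89650868
v_eff = 45.2804

45.2804


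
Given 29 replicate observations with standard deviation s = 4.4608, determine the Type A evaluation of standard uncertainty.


u_A = s / sqrt(n)
u_A = 4.4608 / sqrt(29)
u_A = 4.4608 / 5.3851648
u_A = 0.8283

0.8283


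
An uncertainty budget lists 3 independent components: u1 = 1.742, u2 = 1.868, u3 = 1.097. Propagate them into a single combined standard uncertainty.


uc = sqrt(1.742^2 + 1.868^2 + 1.097^2)
uc = sqrt(7.727397)
uc = 2.7798

2.7798


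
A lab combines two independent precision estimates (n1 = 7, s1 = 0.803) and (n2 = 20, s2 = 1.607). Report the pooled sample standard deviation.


s_p = sqrt(((n1-1)*s1^2 + (n2-1)*s2^2) / (n1+n2-2))
numerator = (7-1)*0.803^2 + (20-1)*1.607^2 = 3.868854 + 49.066531 = 52.935385
denominator = 7 + 20 - 2 = 25
s_p^2 = 52.935385 / 25 = 2.1174154
s_p = sqrt(2.1174154) = 1.4551

1.4551


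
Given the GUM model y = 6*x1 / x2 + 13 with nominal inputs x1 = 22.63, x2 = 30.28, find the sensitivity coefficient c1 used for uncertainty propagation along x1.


y = 6*x1 / x2 + 13
dy/dx1 = 6/x2
Evaluate at x2 = 30.28: c1 = 6 / 30.28
c1 = 0.1982

0.1982


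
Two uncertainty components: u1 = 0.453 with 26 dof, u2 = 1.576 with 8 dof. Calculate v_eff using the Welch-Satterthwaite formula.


uc = sqrt(u1^2 + u2^2) = sqrt(0.453^2 + 1.576^2) = 1.6398125
v_eff = uc^4 / (u1^4/v1 + u2^4/v2)
= 1.6398125^4 / (0.453^4/26 + 1.576^4/8)
= 7.2306405 / 0.77276255
v_eff = 9.3569

9.3569


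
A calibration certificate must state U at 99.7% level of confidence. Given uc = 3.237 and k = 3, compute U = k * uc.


U = k * uc
U = 3 * 3.237
U = 9.7110

9.7110


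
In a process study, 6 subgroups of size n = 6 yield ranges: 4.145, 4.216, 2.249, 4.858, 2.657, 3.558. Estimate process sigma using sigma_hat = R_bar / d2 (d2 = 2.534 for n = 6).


R_bar = (4.145 + 4.216 + 2.249 + 4.858 + 2.657 + 3.558) / 6
R_bar = 21.683 / 6 = 3.6138333
sigma_hat = R_bar / d2 = 3.6138333 / 2.534 = 1.4261

1.4261


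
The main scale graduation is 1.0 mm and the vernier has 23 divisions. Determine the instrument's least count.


LC = MSD / n_div
= 1.0 / 23
= 0.0435

0.0435


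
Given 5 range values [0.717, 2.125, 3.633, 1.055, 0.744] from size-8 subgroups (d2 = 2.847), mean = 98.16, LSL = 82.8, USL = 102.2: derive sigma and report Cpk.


R_bar = (0.717 + 2.125 + 3.633 + 1.055 + 0.744) / 5 = 1.6548
sigma = R_bar / d2 = 1.6548 / 2.847 = 0.58124341
Cp = (USL - LSL)/(6*sigma) = (102.2 - 82.8)/(6*0.58124341) = 5.5628
Cpu = (102.2 - 98.16)/(3*0.58124341) = 2.3169
Cpl = (98.16 - 82.8)/(3*0.58124341) = 8.8087
Cpk = min(Cpu, Cpl) = 2.3169

2.3169


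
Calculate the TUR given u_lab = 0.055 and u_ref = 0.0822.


TUR = u_lab / u_ref
= 0.055 / 0.0822
= 0.6691

0.6691


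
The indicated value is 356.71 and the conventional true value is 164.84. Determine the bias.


Systematic error = measured - true
= 356.71 - 164.84
= 191.8700

191.8700


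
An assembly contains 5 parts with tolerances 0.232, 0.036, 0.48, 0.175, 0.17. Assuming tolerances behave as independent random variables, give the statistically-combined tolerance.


RSS = sqrt(0.232^2 + 0.036^2 + 0.48^2 + 0.175^2 + 0.17^2)
= sqrt(0.345045)
= 0.5874

0.5874


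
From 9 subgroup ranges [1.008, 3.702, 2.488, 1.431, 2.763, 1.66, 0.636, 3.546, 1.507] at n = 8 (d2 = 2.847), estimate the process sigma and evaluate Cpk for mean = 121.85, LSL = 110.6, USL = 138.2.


R_bar = (1.008 + 3.702 + 2.488 + 1.431 + 2.763 + 1.66 + 0.636 + 3.546 + 1.507) / 9 = 2.0823333
sigma = R_bar / d2 = 2.0823333 / 2.847 = 0.73141317
Cp = (USL - LSL)/(6*sigma) = (138.2 - 110.6)/(6*0.73141317) = 6.2892
Cpu = (138.2 - 121.85)/(3*0.73141317) = 7.4513
Cpl = (121.85 - 110.6)/(3*0.73141317) = 5.1271
Cpk = min(Cpu, Cpl) = 5.1271

5.1271


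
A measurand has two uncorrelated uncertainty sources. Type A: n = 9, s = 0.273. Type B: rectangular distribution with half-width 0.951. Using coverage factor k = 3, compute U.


u_A = s / sqrt(n) = 0.273 / sqrt(9) = 0.091
u_B = half_width / sqrt(3) = 0.951 / sqrt(3) = 0.54906011
uc = sqrt(u_A^2 + u_B^2) = sqrt(0.091^2 + 0.54906011^2) = 0.55655009
U = k * uc = 3 * 0.55655009
U = 1.6697

1.6697


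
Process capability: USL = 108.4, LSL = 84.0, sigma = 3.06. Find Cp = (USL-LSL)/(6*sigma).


Cp = (USL - LSL) / (6 * sigma)
= (108.4 - 84.0) / (6 * 3.06)
= 24.4000 / 18.3600
= 1.3290

1.3290


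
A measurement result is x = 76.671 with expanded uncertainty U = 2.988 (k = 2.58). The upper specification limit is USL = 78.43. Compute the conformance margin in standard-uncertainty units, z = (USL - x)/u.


u = U / k = 2.988 / 2.58 = 1.1581395
margin = |USL - x| = |78.43 - 76.671| = 1.759
z = margin / u = 1.759 / 1.1581395
z = 1.5188

1.5188


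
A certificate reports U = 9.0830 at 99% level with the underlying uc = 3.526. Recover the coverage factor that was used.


k = U / uc
k = 9.0830 / 3.526
k = 2.576

2.576


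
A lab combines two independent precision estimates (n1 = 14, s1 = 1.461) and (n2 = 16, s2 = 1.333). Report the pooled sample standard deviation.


s_p = sqrt(((n1-1)*s1^2 + (n2-1)*s2^2) / (n1+n2-2))
numerator = (14-1)*1.461^2 + (16-1)*1.333^2 = 27.748773 + 26.653335 = 54.402108
denominator = 14 + 16 - 2 = 28
s_p^2 = 54.402108 / 28 = 1.9429324
s_p = sqrt(1.9429324) = 1.3939

1.3939


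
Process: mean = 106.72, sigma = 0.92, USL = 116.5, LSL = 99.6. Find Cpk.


Cpu = (USL - mean) / (3*sigma) = (116.5 - 106.72) / (3*0.92) = 3.5435
Cpl = (mean - LSL) / (3*sigma) = (106.72 - 99.6) / (3*0.92) = 2.5797
Cpk = min(Cpu, Cpl) = 2.5797

2.5797


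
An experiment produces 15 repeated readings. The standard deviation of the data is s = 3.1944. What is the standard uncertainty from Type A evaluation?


u_A = s / sqrt(n)
u_A = 3.1944 / sqrt(15)
u_A = 3.1944 / 3.8729833
u_A = 0.8248

0.8248


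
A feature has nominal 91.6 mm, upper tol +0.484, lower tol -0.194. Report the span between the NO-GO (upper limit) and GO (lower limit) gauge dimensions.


GO = nominal - lower_tol (smallest hole = maximum material condition)
GO = 91.6 - 0.194 = 91.406
NO-GO = nominal + upper_tol (largest hole = least material condition)
NO-GO = 91.6 + 0.484 = 92.084
spread = NO-GO - GO = 92.084 - 91.406 = 0.6780

0.6780


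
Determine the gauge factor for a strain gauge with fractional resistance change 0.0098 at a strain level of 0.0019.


GF = (dR/R) / epsilon
= 0.0098 / 0.0019
= 5.1579

5.1579


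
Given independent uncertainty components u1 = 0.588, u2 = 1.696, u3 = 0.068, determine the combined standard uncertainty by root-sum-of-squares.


uc = sqrt(0.588^2 + 1.696^2 + 0.068^2)
uc = sqrt(3.226784)
uc = 1.7963

1.7963


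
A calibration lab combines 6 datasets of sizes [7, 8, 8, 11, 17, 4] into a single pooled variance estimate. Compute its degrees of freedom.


nu = sum_i (n_i - 1)
nu = ((7 - 1) + (8 - 1) + (8 - 1) + (11 - 1) + (17 - 1) + (4 - 1))
nu = 6 + 7 + 7 + 10 + 16 + 3
nu = 49

49


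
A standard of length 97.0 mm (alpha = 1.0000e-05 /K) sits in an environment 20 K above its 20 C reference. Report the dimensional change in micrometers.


dL = L * alpha * dT
= 97.0 * 1.0000e-05 * 20
= 0.0194000 mm
dL_um = 0.0194000 * 1000 = 19.4000 um

19.4000


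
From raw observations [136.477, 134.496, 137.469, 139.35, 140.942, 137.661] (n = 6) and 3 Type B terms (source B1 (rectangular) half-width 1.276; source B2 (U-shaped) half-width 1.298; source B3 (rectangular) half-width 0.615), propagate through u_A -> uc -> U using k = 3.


mean = (136.477 + 134.496 + 137.469 + 139.35 + 140.942 + 137.661) / 6 = 137.7325
s = sqrt(sum((x - mean)^2)/(n-1)) = 2.2379881
u_A = s / sqrt(n) = 2.2379881 / sqrt(6) = 0.91365482
u_B1 = 1.276 / sqrt(3) = 0.73669894
u_B2 = 1.298 / sqrt(2) = 0.9178246
u_B3 = 0.615 / sqrt(3) = 0.35507042
uc = sqrt(0.91365482^2 + 0.73669894^2 + 0.9178246^2 + 0.35507042^2) = 1.5316551
U = k * uc = 3 * 1.5316551
U = 4.5950

4.5950


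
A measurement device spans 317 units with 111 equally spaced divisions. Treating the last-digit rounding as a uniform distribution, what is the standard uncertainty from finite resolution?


resolution = range / divisions
resolution = 317 / 111 = 2.8558559
u_res = resolution / (2*sqrt(3))
u_res = 2.8558559 / 3.4641016
u_res = 0.8244

0.8244


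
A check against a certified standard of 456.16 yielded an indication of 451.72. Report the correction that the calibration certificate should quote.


Correction = standard - reading
= 456.16 - 451.72
= 4.4400

4.4400


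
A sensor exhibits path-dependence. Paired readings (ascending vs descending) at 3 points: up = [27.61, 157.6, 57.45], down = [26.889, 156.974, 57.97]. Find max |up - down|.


|27.61 - 26.889| = 0.7210
|157.6 - 156.974| = 0.6260
|57.45 - 57.97| = 0.5200
hysteresis = max(diffs) = 0.7210

0.7210


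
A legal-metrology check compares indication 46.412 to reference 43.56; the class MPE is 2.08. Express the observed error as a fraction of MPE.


e = indication - reference = 46.412 - 43.56 = 2.8520
|e| = 2.8520
ratio = |e| / MPE = 2.8520 / 2.08
ratio = 1.3712

1.3712


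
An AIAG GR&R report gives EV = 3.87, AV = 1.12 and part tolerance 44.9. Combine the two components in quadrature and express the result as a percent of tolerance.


GRR = sqrt(EV^2 + AV^2) = sqrt(3.87^2 + 1.12^2) = 4.0288088
%GRR = GRR / tol * 100 = 4.0288088 / 44.9 * 100
%GRR = 8.9728

8.9728


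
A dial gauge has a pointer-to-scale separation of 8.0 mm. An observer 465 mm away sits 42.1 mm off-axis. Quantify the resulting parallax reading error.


error = h * offset / d
= 8.0 * 42.1 / 465
= 0.7243

0.7243


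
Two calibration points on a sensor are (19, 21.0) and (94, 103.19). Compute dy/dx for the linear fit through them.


slope = (y2 - y1) / (x2 - x1)
= (103.19 - 21.0) / (94 - 19)
= 82.1900 / 75
= 1.0959

1.0959


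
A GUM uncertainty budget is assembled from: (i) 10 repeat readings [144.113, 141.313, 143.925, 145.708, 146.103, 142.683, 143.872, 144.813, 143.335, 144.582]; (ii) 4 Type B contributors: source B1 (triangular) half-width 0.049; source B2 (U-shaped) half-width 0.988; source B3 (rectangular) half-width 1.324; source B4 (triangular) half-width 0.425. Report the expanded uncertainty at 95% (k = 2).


mean = (144.113 + 141.313 + 143.925 + 145.708 + 146.103 + 142.683 + 143.872 + 144.813 + 143.335 + 144.582) / 10 = 144.0447
s = sqrt(sum((x - mean)^2)/(n-1)) = 1.4043997
u_A = s / sqrt(n) = 1.4043997 / sqrt(10) = 0.44411018
u_B1 = 0.049 / sqrt(6) = 0.020004166
u_B2 = 0.988 / sqrt(2) = 0.6986215
u_B3 = 1.324 / sqrt(3) = 0.76441176
u_B4 = 0.425 / sqrt(6) = 0.17350552
uc = sqrt(0.44411018^2 + 0.020004166^2 + 0.6986215^2 + 0.76441176^2 + 0.17350552^2) = 1.1402349
U = k * uc = 2 * 1.1402349
U = 2.2805

2.2805


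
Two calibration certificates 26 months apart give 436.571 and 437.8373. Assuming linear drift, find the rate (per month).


rate = (v2 - v1) / months
= (437.8373 - 436.571) / 26
= 1.2663 / 26
= 0.0487

0.0487


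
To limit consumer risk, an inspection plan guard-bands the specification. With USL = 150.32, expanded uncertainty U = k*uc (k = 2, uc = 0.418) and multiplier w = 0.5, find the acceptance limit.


U = k * uc = 2 * 0.418 = 0.836
guard band g = w * U = 0.5 * 0.836 = 0.418
AL = USL - g = 150.32 - 0.418
AL = 149.9020

149.9020


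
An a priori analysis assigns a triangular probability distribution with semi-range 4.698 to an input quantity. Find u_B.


u_B = half_width / sqrt(6)
u_B = 4.698 / 2.4494897
u_B = 1.9180

1.9180


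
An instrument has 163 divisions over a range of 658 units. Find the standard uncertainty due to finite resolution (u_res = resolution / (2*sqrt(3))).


resolution = range / divisions
resolution = 658 / 163 = 4.0368098
u_res = resolution / (2*sqrt(3))
u_res = 4.0368098 / 3.4641016
u_res = 1.1653

1.1653


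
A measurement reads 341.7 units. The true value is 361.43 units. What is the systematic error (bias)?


Systematic error = measured - true
= 341.7 - 361.43
= -19.7300

-19.7300


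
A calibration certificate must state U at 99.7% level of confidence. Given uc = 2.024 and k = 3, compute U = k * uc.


U = k * uc
U = 3 * 2.024
U = 6.0720

6.0720


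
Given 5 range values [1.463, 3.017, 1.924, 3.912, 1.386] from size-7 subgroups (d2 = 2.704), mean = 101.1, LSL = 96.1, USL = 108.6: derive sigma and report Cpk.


R_bar = (1.463 + 3.017 + 1.924 + 3.912 + 1.386) / 5 = 2.3404
sigma = R_bar / d2 = 2.3404 / 2.704 = 0.86553254
Cp = (USL - LSL)/(6*sigma) = (108.6 - 96.1)/(6*0.86553254) = 2.4070
Cpu = (108.6 - 101.1)/(3*0.86553254) = 2.8884
Cpl = (101.1 - 96.1)/(3*0.86553254) = 1.9256
Cpk = min(Cpu, Cpl) = 1.9256

1.9256


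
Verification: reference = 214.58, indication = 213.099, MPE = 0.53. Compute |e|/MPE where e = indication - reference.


e = indication - reference = 213.099 - 214.58 = -1.4810
|e| = 1.4810
ratio = |e| / MPE = 1.4810 / 0.53
ratio = 2.7943

2.7943


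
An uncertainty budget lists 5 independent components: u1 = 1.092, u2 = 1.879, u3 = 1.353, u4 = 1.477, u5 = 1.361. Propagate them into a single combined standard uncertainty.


uc = sqrt(1.092^2 + 1.879^2 + 1.353^2 + 1.477^2 + 1.361^2)
uc = sqrt(10.587564)
uc = 3.2539

3.2539


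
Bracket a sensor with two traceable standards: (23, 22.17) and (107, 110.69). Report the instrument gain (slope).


slope = (y2 - y1) / (x2 - x1)
= (110.69 - 22.17) / (107 - 23)
= 88.5200 / 84
= 1.0538

1.0538


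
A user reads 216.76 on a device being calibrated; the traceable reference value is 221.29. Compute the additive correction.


Correction = standard - reading
= 221.29 - 216.76
= 4.5300

4.5300


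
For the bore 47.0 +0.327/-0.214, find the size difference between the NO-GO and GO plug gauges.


GO = nominal - lower_tol (smallest hole = maximum material condition)
GO = 47.0 - 0.214 = 46.786
NO-GO = nominal + upper_tol (largest hole = least material condition)
NO-GO = 47.0 + 0.327 = 47.327
spread = NO-GO - GO = 47.327 - 46.786 = 0.5410

0.5410


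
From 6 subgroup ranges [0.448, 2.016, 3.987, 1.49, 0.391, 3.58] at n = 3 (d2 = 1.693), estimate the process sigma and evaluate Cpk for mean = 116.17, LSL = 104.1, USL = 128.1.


R_bar = (0.448 + 2.016 + 3.987 + 1.49 + 0.391 + 3.58) / 6 = 1.9853333
sigma = R_bar / d2 = 1.9853333 / 1.693 = 1.1726718
Cp = (USL - LSL)/(6*sigma) = (128.1 - 104.1)/(6*1.1726718) = 3.4110
Cpu = (128.1 - 116.17)/(3*1.1726718) = 3.3911
Cpl = (116.17 - 104.1)/(3*1.1726718) = 3.4309
Cpk = min(Cpu, Cpl) = 3.3911

3.3911


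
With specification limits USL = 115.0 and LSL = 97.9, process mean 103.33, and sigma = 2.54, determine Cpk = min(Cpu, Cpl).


Cpu = (USL - mean) / (3*sigma) = (115.0 - 103.33) / (3*2.54) = 1.5315
Cpl = (mean - LSL) / (3*sigma) = (103.33 - 97.9) / (3*2.54) = 0.7126
Cpk = min(Cpu, Cpl) = 0.7126

0.7126


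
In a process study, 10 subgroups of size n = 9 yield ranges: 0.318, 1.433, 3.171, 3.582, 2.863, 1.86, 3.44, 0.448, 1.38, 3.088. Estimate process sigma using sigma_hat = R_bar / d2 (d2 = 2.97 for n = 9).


R_bar = (0.318 + 1.433 + 3.171 + 3.582 + 2.863 + 1.86 + 3.44 + 0.448 + 1.38 + 3.088) / 10
R_bar = 21.583 / 10 = 2.1583
sigma_hat = R_bar / d2 = 2.1583 / 2.97 = 0.7267

0.7267


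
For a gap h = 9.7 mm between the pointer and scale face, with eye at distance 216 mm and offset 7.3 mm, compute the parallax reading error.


error = h * offset / d
= 9.7 * 7.3 / 216
= 0.3278

0.3278


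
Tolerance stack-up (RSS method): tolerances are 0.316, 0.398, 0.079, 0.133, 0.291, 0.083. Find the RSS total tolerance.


RSS = sqrt(0.316^2 + 0.398^2 + 0.079^2 + 0.133^2 + 0.291^2 + 0.083^2)
= sqrt(0.37376)
= 0.6114

0.6114


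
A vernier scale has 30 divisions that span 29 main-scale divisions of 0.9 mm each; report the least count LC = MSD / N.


LC = MSD / n_div
= 0.9 / 30
= 0.0300

0.0300


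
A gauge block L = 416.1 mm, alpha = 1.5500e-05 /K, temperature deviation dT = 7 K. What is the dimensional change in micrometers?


dL = L * alpha * dT
= 416.1 * 1.5500e-05 * 7
= 0.0451469 mm
dL_um = 0.0451469 * 1000 = 45.1469 um

45.1469


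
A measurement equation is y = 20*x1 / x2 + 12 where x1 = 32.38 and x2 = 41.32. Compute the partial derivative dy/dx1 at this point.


y = 20*x1 / x2 + 12
dy/dx1 = 20/x2
Evaluate at x2 = 41.32: c1 = 20 / 41.32
c1 = 0.4840

0.4840


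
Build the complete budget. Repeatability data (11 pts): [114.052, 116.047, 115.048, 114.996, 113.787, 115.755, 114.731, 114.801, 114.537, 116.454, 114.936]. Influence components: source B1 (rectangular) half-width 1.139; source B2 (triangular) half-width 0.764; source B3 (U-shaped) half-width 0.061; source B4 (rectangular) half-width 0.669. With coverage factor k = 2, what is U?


mean = (114.052 + 116.047 + 115.048 + 114.996 + 113.787 + 115.755 + 114.731 + 114.801 + 114.537 + 116.454 + 114.936) / 11 = 115.0130909
s = sqrt(sum((x - mean)^2)/(n-1)) = 0.80506428
u_A = s / sqrt(n) = 0.80506428 / sqrt(11) = 0.24273601
u_B1 = 1.139 / sqrt(3) = 0.65760196
u_B2 = 0.764 / sqrt(6) = 0.31190169
u_B3 = 0.061 / sqrt(2) = 0.043133514
u_B4 = 0.669 / sqrt(3) = 0.38624733
uc = sqrt(0.24273601^2 + 0.65760196^2 + 0.31190169^2 + 0.043133514^2 + 0.38624733^2) = 0.86005306
U = k * uc = 2 * 0.86005306
U = 1.7201

1.7201


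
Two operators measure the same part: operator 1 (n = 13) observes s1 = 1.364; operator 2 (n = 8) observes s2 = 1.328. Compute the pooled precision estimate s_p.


s_p = sqrt(((n1-1)*s1^2 + (n2-1)*s2^2) / (n1+n2-2))
numerator = (13-1)*1.364^2 + (8-1)*1.328^2 = 22.325952 + 12.345088 = 34.67104
denominator = 13 + 8 - 2 = 19
s_p^2 = 34.67104 / 19 = 1.8247916
s_p = sqrt(1.8247916) = 1.3508

1.3508


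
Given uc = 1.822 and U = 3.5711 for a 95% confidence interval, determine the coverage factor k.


k = U / uc
k = 3.5711 / 1.822
k = 1.96

1.96


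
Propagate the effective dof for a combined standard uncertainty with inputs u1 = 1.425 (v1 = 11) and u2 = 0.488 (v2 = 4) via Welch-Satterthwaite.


uc = sqrt(u1^2 + u2^2) = sqrt(1.425^2 + 0.488^2) = 1.5062433
v_eff = uc^4 / (u1^4/v1 + u2^4/v2)
= 1.5062433^4 / (1.425^4/11 + 0.488^4/4)
= 5.1473122 / 0.38903613
v_eff = 13.2309

13.2309


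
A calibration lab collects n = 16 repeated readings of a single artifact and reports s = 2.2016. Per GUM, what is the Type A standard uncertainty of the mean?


u_A = s / sqrt(n)
u_A = 2.2016 / sqrt(16)
u_A = 2.2016 / 4
u_A = 0.5504

0.5504


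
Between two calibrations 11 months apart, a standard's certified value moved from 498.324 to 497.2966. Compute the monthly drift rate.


rate = (v2 - v1) / months
= (497.2966 - 498.324) / 11
= -1.0274 / 11
= -0.0934

-0.0934


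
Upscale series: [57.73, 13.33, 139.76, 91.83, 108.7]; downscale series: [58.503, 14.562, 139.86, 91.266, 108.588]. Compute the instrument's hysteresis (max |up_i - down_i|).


|57.73 - 58.503| = 0.7730
|13.33 - 14.562| = 1.2320
|139.76 - 139.86| = 0.1000
|91.83 - 91.266| = 0.5640
|108.7 - 108.588| = 0.1120
hysteresis = max(diffs) = 1.2320

1.2320


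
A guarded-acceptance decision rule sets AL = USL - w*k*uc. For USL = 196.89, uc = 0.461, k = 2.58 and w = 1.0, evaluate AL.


U = k * uc = 2.58 * 0.461 = 1.18938
guard band g = w * U = 1.0 * 1.18938 = 1.18938
AL = USL - g = 196.89 - 1.18938
AL = 195.7006

195.7006


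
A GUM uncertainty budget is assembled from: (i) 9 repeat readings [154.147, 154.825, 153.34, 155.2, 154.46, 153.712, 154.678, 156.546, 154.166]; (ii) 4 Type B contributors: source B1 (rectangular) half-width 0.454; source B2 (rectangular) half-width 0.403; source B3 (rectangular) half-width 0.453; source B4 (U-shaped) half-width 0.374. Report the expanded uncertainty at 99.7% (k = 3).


mean = (154.147 + 154.825 + 153.34 + 155.2 + 154.46 + 153.712 + 154.678 + 156.546 + 154.166) / 9 = 154.5637778
s = sqrt(sum((x - mean)^2)/(n-1)) = 0.93415239
u_A = s / sqrt(n) = 0.93415239 / sqrt(9) = 0.31138413
u_B1 = 0.454 / sqrt(3) = 0.26211702
u_B2 = 0.403 / sqrt(3) = 0.23267216
u_B3 = 0.453 / sqrt(3) = 0.26153967
u_B4 = 0.374 / sqrt(2) = 0.26445794
uc = sqrt(0.31138413^2 + 0.26211702^2 + 0.23267216^2 + 0.26153967^2 + 0.26445794^2) = 0.59845029
U = k * uc = 3 * 0.59845029
U = 1.7954

1.7954


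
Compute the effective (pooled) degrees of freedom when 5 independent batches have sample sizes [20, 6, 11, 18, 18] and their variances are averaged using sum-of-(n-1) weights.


nu = sum_i (n_i - 1)
nu = ((20 - 1) + (6 - 1) + (11 - 1) + (18 - 1) + (18 - 1))
nu = 19 + 5 + 10 + 17 + 17
nu = 68

68


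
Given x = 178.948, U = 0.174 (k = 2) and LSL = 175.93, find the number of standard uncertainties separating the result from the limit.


u = U / k = 0.174 / 2 = 0.087
margin = |LSL - x| = |175.93 - 178.948| = 3.018
z = margin / u = 3.018 / 0.087
z = 34.6897

34.6897


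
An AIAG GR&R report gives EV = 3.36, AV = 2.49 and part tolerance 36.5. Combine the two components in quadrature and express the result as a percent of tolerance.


GRR = sqrt(EV^2 + AV^2) = sqrt(3.36^2 + 2.49^2) = 4.1820689
%GRR = GRR / tol * 100 = 4.1820689 / 36.5 * 100
%GRR = 11.4577

11.4577


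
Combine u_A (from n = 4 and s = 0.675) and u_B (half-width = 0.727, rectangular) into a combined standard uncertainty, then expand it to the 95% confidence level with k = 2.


u_A = s / sqrt(n) = 0.675 / sqrt(4) = 0.3375
u_B = half_width / sqrt(3) = 0.727 / sqrt(3) = 0.41973365
uc = sqrt(u_A^2 + u_B^2) = sqrt(0.3375^2 + 0.41973365^2) = 0.53859316
U = k * uc = 2 * 0.53859316
U = 1.0772

1.0772


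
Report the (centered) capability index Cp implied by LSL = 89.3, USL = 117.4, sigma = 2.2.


Cp = (USL - LSL) / (6 * sigma)
= (117.4 - 89.3) / (6 * 2.2)
= 28.1000 / 13.2000
= 2.1288

2.1288


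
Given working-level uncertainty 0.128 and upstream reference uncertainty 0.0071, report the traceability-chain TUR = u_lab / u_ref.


TUR = u_lab / u_ref
= 0.128 / 0.0071
= 18.0282

18.0282


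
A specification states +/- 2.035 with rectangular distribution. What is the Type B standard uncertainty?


u_B = half_width / sqrt(3)
u_B = 2.035 / 1.7320508
u_B = 1.1749

1.1749


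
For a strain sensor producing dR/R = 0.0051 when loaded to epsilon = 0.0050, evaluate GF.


GF = (dR/R) / epsilon
= 0.0051 / 0.0050
= 1.0200

1.0200


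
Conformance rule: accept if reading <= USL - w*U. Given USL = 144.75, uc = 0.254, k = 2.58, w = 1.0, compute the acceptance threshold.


U = k * uc = 2.58 * 0.254 = 0.65532
guard band g = w * U = 1.0 * 0.65532 = 0.65532
AL = USL - g = 144.75 - 0.65532
AL = 144.0947

144.0947


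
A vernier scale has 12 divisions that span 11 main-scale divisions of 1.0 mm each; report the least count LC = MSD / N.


LC = MSD / n_div
= 1.0 / 12
= 0.0833

0.0833


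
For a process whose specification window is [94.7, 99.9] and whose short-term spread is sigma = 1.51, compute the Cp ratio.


Cp = (USL - LSL) / (6 * sigma)
= (99.9 - 94.7) / (6 * 1.51)
= 5.2000 / 9.0600
= 0.5740

0.5740


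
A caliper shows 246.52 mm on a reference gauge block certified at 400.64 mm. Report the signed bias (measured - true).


Systematic error = measured - true
= 246.52 - 400.64
= -154.1200

-154.1200


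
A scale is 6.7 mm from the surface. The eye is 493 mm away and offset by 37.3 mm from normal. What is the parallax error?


error = h * offset / d
= 6.7 * 37.3 / 493
= 0.5069

0.5069


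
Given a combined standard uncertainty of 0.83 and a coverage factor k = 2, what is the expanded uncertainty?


U = k * uc
U = 2 * 0.83
U = 1.6600

1.6600


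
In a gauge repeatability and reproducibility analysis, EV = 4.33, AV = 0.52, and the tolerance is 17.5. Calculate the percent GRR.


GRR = sqrt(EV^2 + AV^2) = sqrt(4.33^2 + 0.52^2) = 4.3611122
%GRR = GRR / tol * 100 = 4.3611122 / 17.5 * 100
%GRR = 24.9206

24.9206


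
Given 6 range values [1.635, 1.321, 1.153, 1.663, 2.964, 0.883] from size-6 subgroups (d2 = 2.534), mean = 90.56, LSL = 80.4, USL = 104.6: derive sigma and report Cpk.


R_bar = (1.635 + 1.321 + 1.153 + 1.663 + 2.964 + 0.883) / 6 = 1.6031667
sigma = R_bar / d2 = 1.6031667 / 2.534 = 0.63266247
Cp = (USL - LSL)/(6*sigma) = (104.6 - 80.4)/(6*0.63266247) = 6.3752
Cpu = (104.6 - 90.56)/(3*0.63266247) = 7.3973
Cpl = (90.56 - 80.4)/(3*0.63266247) = 5.3530
Cpk = min(Cpu, Cpl) = 5.3530

5.3530


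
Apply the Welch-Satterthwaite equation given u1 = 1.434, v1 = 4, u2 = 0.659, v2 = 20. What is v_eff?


uc = sqrt(u1^2 + u2^2) = sqrt(1.434^2 + 0.659^2) = 1.5781752
v_eff = uc^4 / (u1^4/v1 + u2^4/v2)
= 1.5781752^4 / (1.434^4/4 + 0.659^4/20)
= 6.2032725 / 1.06658
v_eff = 5.8160

5.8160


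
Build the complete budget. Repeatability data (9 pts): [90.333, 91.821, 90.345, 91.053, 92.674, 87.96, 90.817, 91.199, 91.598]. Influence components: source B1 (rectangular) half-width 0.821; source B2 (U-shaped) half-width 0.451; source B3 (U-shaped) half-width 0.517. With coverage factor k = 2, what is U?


mean = (90.333 + 91.821 + 90.345 + 91.053 + 92.674 + 87.96 + 90.817 + 91.199 + 91.598) / 9 = 90.86666667
s = sqrt(sum((x - mean)^2)/(n-1)) = 1.3164979
u_A = s / sqrt(n) = 1.3164979 / sqrt(9) = 0.43883263
u_B1 = 0.821 / sqrt(3) = 0.47400457
u_B2 = 0.451 / sqrt(2) = 0.31890516
u_B3 = 0.517 / sqrt(2) = 0.36557421
uc = sqrt(0.43883263^2 + 0.47400457^2 + 0.31890516^2 + 0.36557421^2) = 0.80783625
U = k * uc = 2 * 0.80783625
U = 1.6157

1.6157


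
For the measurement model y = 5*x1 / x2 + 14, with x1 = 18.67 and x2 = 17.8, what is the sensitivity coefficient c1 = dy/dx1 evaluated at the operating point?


y = 5*x1 / x2 + 14
dy/dx1 = 5/x2
Evaluate at x2 = 17.8: c1 = 5 / 17.8
c1 = 0.2809

0.2809


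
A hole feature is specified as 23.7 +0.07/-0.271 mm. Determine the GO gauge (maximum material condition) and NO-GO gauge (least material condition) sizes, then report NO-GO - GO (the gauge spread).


GO = nominal - lower_tol (smallest hole = maximum material condition)
GO = 23.7 - 0.271 = 23.429
NO-GO = nominal + upper_tol (largest hole = least material condition)
NO-GO = 23.7 + 0.07 = 23.77
spread = NO-GO - GO = 23.77 - 23.429 = 0.3410

0.3410


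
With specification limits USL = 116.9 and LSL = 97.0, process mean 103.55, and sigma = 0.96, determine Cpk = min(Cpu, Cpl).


Cpu = (USL - mean) / (3*sigma) = (116.9 - 103.55) / (3*0.96) = 4.6354
Cpl = (mean - LSL) / (3*sigma) = (103.55 - 97.0) / (3*0.96) = 2.2743
Cpk = min(Cpu, Cpl) = 2.2743

2.2743


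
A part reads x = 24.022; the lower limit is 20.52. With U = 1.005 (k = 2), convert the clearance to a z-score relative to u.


u = U / k = 1.005 / 2 = 0.5025
margin = |LSL - x| = |20.52 - 24.022| = 3.502
z = margin / u = 3.502 / 0.5025
z = 6.9692

6.9692


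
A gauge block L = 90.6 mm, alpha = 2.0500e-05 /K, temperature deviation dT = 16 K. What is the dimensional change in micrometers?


dL = L * alpha * dT
= 90.6 * 2.0500e-05 * 16
= 0.0297168 mm
dL_um = 0.0297168 * 1000 = 29.7168 um

29.7168


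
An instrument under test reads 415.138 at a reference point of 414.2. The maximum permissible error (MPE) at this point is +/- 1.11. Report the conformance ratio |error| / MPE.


e = indication - reference = 415.138 - 414.2 = 0.9380
|e| = 0.9380
ratio = |e| / MPE = 0.9380 / 1.11
ratio = 0.8450

0.8450


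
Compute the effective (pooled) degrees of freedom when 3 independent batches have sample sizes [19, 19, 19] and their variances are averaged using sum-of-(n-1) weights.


nu = sum_i (n_i - 1)
nu = ((19 - 1) + (19 - 1) + (19 - 1))
nu = 18 + 18 + 18
nu = 54

54


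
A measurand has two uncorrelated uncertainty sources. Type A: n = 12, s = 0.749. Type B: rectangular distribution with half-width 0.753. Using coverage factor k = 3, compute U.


u_A = s / sqrt(n) = 0.749 / sqrt(12) = 0.21621768
u_B = half_width / sqrt(3) = 0.753 / sqrt(3) = 0.43474475
uc = sqrt(u_A^2 + u_B^2) = sqrt(0.21621768^2 + 0.43474475^2) = 0.48554411
U = k * uc = 3 * 0.48554411
U = 1.4566

1.4566


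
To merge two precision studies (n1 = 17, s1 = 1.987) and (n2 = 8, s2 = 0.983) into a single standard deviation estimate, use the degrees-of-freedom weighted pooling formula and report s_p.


s_p = sqrt(((n1-1)*s1^2 + (n2-1)*s2^2) / (n1+n2-2))
numerator = (17-1)*1.987^2 + (8-1)*0.983^2 = 63.170704 + 6.764023 = 69.934727
denominator = 17 + 8 - 2 = 23
s_p^2 = 69.934727 / 23 = 3.0406403
s_p = sqrt(3.0406403) = 1.7437

1.7437


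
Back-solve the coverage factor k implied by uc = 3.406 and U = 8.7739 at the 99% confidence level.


k = U / uc
k = 8.7739 / 3.406
k = 2.576

2.576


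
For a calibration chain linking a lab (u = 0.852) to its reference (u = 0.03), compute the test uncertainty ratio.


TUR = u_lab / u_ref
= 0.852 / 0.03
= 28.4000

28.4000


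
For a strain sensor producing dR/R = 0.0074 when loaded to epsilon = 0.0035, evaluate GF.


GF = (dR/R) / epsilon
= 0.0074 / 0.0035
= 2.1143

2.1143


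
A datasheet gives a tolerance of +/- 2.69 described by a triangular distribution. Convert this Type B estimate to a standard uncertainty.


u_B = half_width / sqrt(6)
u_B = 2.69 / 2.4494897
u_B = 1.0982

1.0982


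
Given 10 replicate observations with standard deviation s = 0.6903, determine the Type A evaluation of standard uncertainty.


u_A = s / sqrt(n)
u_A = 0.6903 / sqrt(10)
u_A = 0.6903 / 3.1622777
u_A = 0.2183

0.2183


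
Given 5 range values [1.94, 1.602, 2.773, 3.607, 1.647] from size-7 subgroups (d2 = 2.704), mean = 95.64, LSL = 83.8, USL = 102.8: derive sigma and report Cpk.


R_bar = (1.94 + 1.602 + 2.773 + 3.607 + 1.647) / 5 = 2.3138
sigma = R_bar / d2 = 2.3138 / 2.704 = 0.85569527
Cp = (USL - LSL)/(6*sigma) = (102.8 - 83.8)/(6*0.85569527) = 3.7007
Cpu = (102.8 - 95.64)/(3*0.85569527) = 2.7892
Cpl = (95.64 - 83.8)/(3*0.85569527) = 4.6122
Cpk = min(Cpu, Cpl) = 2.7892

2.7892


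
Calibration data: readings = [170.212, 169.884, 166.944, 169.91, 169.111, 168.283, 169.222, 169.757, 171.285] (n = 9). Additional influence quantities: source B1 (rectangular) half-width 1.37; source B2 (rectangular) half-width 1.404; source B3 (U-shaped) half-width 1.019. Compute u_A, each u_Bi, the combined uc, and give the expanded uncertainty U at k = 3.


mean = (170.212 + 169.884 + 166.944 + 169.91 + 169.111 + 168.283 + 169.222 + 169.757 + 171.285) / 9 = 169.4008889
s = sqrt(sum((x - mean)^2)/(n-1)) = 1.2363857
u_A = s / sqrt(n) = 1.2363857 / sqrt(9) = 0.41212857
u_B1 = 1.37 / sqrt(3) = 0.79096987
u_B2 = 1.404 / sqrt(3) = 0.81059978
u_B3 = 1.019 / sqrt(2) = 0.72054181
uc = sqrt(0.41212857^2 + 0.79096987^2 + 0.81059978^2 + 0.72054181^2) = 1.4041851
U = k * uc = 3 * 1.4041851
U = 4.2126

4.2126


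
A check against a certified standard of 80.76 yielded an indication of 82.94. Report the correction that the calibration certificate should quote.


Correction = standard - reading
= 80.76 - 82.94
= -2.1800

-2.1800


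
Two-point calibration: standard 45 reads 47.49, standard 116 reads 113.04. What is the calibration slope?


slope = (y2 - y1) / (x2 - x1)
= (113.04 - 47.49) / (116 - 45)
= 65.5500 / 71
= 0.9232

0.9232


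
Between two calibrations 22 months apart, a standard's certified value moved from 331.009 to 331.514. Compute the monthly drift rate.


rate = (v2 - v1) / months
= (331.514 - 331.009) / 22
= 0.5050 / 22
= 0.0230

0.0230


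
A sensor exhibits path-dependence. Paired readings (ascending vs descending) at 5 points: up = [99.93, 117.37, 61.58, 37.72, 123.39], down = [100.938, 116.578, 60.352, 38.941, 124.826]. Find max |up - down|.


|99.93 - 100.938| = 1.0080
|117.37 - 116.578| = 0.7920
|61.58 - 60.352| = 1.2280
|37.72 - 38.941| = 1.2210
|123.39 - 124.826| = 1.4360
hysteresis = max(diffs) = 1.4360

1.4360


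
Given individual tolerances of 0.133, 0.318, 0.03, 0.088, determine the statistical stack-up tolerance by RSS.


RSS = sqrt(0.133^2 + 0.318^2 + 0.03^2 + 0.088^2)
= sqrt(0.127457)
= 0.3570

0.3570


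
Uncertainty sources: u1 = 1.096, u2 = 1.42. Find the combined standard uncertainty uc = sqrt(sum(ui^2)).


uc = sqrt(1.096^2 + 1.42^2)
uc = sqrt(3.217616)
uc = 1.7938

1.7938


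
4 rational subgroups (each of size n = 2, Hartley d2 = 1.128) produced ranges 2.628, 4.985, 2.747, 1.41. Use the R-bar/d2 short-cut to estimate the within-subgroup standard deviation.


R_bar = (2.628 + 4.985 + 2.747 + 1.41) / 4
R_bar = 11.77 / 4 = 2.9425
sigma_hat = R_bar / d2 = 2.9425 / 1.128 = 2.6086

2.6086


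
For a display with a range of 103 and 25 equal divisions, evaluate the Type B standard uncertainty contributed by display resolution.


resolution = range / divisions
resolution = 103 / 25 = 4.12
u_res = resolution / (2*sqrt(3))
u_res = 4.12 / 3.4641016
u_res = 1.1893

1.1893


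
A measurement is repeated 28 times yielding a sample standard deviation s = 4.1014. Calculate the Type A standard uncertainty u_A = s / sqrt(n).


u_A = s / sqrt(n)
u_A = 4.1014 / sqrt(28)
u_A = 4.1014 / 5.2915026
u_A = 0.7751

0.7751


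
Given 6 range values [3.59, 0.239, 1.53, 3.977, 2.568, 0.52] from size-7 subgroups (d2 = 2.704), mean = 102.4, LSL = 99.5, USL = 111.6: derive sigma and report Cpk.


R_bar = (3.59 + 0.239 + 1.53 + 3.977 + 2.568 + 0.52) / 6 = 2.0706667
sigma = R_bar / d2 = 2.0706667 / 2.704 = 0.76577911
Cp = (USL - LSL)/(6*sigma) = (111.6 - 99.5)/(6*0.76577911) = 2.6335
Cpu = (111.6 - 102.4)/(3*0.76577911) = 4.0046
Cpl = (102.4 - 99.5)/(3*0.76577911) = 1.2623
Cpk = min(Cpu, Cpl) = 1.2623

1.2623


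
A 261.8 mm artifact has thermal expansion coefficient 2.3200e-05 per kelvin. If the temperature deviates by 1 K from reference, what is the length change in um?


dL = L * alpha * dT
= 261.8 * 2.3200e-05 * 1
= 0.0060738 mm
dL_um = 0.0060738 * 1000 = 6.0738 um

6.0738


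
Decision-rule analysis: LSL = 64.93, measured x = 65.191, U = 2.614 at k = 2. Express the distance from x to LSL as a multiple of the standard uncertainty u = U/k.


u = U / k = 2.614 / 2 = 1.307
margin = |LSL - x| = |64.93 - 65.191| = 0.261
z = margin / u = 0.261 / 1.307
z = 0.1997

0.1997


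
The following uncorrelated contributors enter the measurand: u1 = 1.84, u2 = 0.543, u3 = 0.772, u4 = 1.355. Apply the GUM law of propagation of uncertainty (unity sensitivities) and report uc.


uc = sqrt(1.84^2 + 0.543^2 + 0.772^2 + 1.355^2)
uc = sqrt(6.112458)
uc = 2.4723

2.4723


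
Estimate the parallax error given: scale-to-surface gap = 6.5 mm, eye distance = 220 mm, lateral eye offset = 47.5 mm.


error = h * offset / d
= 6.5 * 47.5 / 220
= 1.4034

1.4034


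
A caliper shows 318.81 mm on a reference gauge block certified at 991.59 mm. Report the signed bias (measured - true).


Systematic error = measured - true
= 318.81 - 991.59
= -672.7800

-672.7800


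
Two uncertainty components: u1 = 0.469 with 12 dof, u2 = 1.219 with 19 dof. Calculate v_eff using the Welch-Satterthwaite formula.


uc = sqrt(u1^2 + u2^2) = sqrt(0.469^2 + 1.219^2) = 1.3061095
v_eff = uc^4 / (u1^4/v1 + u2^4/v2)
= 1.3061095^4 / (0.469^4/12 + 1.219^4/19)
= 2.91017 / 0.12024665
v_eff = 24.2017

24.2017
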